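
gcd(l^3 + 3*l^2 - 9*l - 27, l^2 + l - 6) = l + 3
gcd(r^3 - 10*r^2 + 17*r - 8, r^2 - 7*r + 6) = r - 1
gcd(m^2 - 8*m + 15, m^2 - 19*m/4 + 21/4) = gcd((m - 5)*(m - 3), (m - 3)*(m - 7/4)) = m - 3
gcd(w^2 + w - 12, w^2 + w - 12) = w^2 + w - 12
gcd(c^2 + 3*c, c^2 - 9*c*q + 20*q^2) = 1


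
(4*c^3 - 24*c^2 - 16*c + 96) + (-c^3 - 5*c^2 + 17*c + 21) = 3*c^3 - 29*c^2 + c + 117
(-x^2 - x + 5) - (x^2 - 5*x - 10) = -2*x^2 + 4*x + 15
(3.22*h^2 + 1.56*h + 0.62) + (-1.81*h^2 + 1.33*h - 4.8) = 1.41*h^2 + 2.89*h - 4.18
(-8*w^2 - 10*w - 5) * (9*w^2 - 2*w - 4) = -72*w^4 - 74*w^3 + 7*w^2 + 50*w + 20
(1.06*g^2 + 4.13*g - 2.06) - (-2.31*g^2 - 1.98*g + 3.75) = 3.37*g^2 + 6.11*g - 5.81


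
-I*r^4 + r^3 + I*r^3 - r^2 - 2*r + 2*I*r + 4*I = (r - 2)*(r - I)*(r + 2*I)*(-I*r - I)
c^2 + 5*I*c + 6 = (c - I)*(c + 6*I)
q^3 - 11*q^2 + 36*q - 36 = (q - 6)*(q - 3)*(q - 2)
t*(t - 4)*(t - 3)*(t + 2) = t^4 - 5*t^3 - 2*t^2 + 24*t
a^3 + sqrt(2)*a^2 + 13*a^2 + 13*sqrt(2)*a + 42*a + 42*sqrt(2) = (a + 6)*(a + 7)*(a + sqrt(2))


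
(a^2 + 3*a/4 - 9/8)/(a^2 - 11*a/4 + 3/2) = (a + 3/2)/(a - 2)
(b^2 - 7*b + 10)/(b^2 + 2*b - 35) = (b - 2)/(b + 7)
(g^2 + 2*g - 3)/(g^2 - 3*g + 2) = (g + 3)/(g - 2)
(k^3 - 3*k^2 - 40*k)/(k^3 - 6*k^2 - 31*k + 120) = k/(k - 3)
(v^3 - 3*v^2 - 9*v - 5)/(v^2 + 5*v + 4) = (v^2 - 4*v - 5)/(v + 4)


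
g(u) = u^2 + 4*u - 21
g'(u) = 2*u + 4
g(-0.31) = -22.14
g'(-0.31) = 3.38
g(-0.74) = -23.41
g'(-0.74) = 2.52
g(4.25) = 14.06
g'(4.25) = 12.50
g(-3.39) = -23.07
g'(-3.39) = -2.78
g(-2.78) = -24.39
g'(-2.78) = -1.56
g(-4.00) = -21.00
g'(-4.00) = -4.00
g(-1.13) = -24.24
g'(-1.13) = 1.74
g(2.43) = -5.38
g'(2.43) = 8.86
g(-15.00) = 144.00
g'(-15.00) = -26.00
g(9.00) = 96.00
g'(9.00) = 22.00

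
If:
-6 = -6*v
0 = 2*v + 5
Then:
No Solution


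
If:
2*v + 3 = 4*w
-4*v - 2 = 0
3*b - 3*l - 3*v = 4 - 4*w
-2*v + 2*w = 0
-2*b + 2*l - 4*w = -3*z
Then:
No Solution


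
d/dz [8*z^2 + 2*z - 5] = 16*z + 2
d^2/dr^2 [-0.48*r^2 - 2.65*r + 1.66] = -0.960000000000000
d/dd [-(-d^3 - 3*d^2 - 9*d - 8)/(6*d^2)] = (d^3 - 9*d - 16)/(6*d^3)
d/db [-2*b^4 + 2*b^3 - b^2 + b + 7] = -8*b^3 + 6*b^2 - 2*b + 1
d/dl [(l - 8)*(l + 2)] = 2*l - 6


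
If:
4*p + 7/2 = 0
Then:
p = -7/8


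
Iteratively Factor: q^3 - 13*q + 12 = (q - 1)*(q^2 + q - 12) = (q - 3)*(q - 1)*(q + 4)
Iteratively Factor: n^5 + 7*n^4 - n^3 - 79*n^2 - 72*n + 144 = (n + 4)*(n^4 + 3*n^3 - 13*n^2 - 27*n + 36) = (n + 4)^2*(n^3 - n^2 - 9*n + 9) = (n + 3)*(n + 4)^2*(n^2 - 4*n + 3) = (n - 3)*(n + 3)*(n + 4)^2*(n - 1)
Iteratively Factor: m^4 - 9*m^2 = (m - 3)*(m^3 + 3*m^2) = m*(m - 3)*(m^2 + 3*m) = m*(m - 3)*(m + 3)*(m)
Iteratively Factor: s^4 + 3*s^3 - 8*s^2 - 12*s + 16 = (s - 1)*(s^3 + 4*s^2 - 4*s - 16) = (s - 1)*(s + 2)*(s^2 + 2*s - 8) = (s - 2)*(s - 1)*(s + 2)*(s + 4)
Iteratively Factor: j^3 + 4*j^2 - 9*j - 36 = (j + 4)*(j^2 - 9) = (j + 3)*(j + 4)*(j - 3)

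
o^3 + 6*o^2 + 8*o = o*(o + 2)*(o + 4)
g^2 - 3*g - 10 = (g - 5)*(g + 2)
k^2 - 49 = (k - 7)*(k + 7)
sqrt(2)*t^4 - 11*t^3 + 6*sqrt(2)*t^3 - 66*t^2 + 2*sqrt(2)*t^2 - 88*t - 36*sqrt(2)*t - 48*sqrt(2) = (t + 2)*(t + 4)*(t - 6*sqrt(2))*(sqrt(2)*t + 1)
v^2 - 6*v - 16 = (v - 8)*(v + 2)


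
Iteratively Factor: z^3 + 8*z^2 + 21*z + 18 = (z + 3)*(z^2 + 5*z + 6) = (z + 3)^2*(z + 2)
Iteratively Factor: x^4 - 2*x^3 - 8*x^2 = (x)*(x^3 - 2*x^2 - 8*x) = x*(x + 2)*(x^2 - 4*x) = x*(x - 4)*(x + 2)*(x)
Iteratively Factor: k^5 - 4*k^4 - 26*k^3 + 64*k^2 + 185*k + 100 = (k + 1)*(k^4 - 5*k^3 - 21*k^2 + 85*k + 100) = (k - 5)*(k + 1)*(k^3 - 21*k - 20) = (k - 5)^2*(k + 1)*(k^2 + 5*k + 4) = (k - 5)^2*(k + 1)^2*(k + 4)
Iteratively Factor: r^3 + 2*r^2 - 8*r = (r + 4)*(r^2 - 2*r) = r*(r + 4)*(r - 2)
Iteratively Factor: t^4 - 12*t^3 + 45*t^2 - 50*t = (t - 2)*(t^3 - 10*t^2 + 25*t) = t*(t - 2)*(t^2 - 10*t + 25) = t*(t - 5)*(t - 2)*(t - 5)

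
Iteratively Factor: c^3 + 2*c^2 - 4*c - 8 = (c + 2)*(c^2 - 4) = (c - 2)*(c + 2)*(c + 2)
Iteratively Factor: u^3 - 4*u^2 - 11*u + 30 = (u - 5)*(u^2 + u - 6) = (u - 5)*(u - 2)*(u + 3)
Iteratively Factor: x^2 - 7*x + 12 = (x - 4)*(x - 3)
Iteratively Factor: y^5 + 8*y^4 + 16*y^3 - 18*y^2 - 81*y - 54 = (y + 3)*(y^4 + 5*y^3 + y^2 - 21*y - 18) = (y - 2)*(y + 3)*(y^3 + 7*y^2 + 15*y + 9) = (y - 2)*(y + 1)*(y + 3)*(y^2 + 6*y + 9) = (y - 2)*(y + 1)*(y + 3)^2*(y + 3)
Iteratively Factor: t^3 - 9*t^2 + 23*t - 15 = (t - 1)*(t^2 - 8*t + 15) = (t - 3)*(t - 1)*(t - 5)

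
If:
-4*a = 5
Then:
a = -5/4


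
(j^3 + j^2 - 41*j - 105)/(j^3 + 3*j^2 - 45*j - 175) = (j + 3)/(j + 5)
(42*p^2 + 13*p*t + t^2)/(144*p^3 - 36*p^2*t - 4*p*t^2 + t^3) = (7*p + t)/(24*p^2 - 10*p*t + t^2)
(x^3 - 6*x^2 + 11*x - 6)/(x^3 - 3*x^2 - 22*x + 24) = (x^2 - 5*x + 6)/(x^2 - 2*x - 24)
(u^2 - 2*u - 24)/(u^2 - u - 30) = (u + 4)/(u + 5)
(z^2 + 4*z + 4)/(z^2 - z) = (z^2 + 4*z + 4)/(z*(z - 1))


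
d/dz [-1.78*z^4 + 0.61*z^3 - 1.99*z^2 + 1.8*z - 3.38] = -7.12*z^3 + 1.83*z^2 - 3.98*z + 1.8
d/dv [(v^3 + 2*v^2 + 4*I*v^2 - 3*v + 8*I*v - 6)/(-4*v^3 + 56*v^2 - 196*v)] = (2*v^3*(4 + I) + 2*v^2*(2 + 11*I) - 9*v + 21)/(2*v^2*(v^3 - 21*v^2 + 147*v - 343))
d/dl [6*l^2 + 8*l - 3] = 12*l + 8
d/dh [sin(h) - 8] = cos(h)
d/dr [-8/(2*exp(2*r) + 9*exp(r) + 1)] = (32*exp(r) + 72)*exp(r)/(2*exp(2*r) + 9*exp(r) + 1)^2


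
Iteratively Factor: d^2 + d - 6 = (d + 3)*(d - 2)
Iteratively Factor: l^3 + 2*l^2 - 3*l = (l + 3)*(l^2 - l) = l*(l + 3)*(l - 1)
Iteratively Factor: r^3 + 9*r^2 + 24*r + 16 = (r + 1)*(r^2 + 8*r + 16) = (r + 1)*(r + 4)*(r + 4)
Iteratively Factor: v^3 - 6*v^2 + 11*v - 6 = (v - 3)*(v^2 - 3*v + 2) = (v - 3)*(v - 2)*(v - 1)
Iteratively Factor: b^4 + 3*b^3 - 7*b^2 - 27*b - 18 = (b + 3)*(b^3 - 7*b - 6) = (b - 3)*(b + 3)*(b^2 + 3*b + 2) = (b - 3)*(b + 1)*(b + 3)*(b + 2)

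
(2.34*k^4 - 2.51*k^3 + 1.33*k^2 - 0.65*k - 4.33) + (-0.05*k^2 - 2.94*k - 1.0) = 2.34*k^4 - 2.51*k^3 + 1.28*k^2 - 3.59*k - 5.33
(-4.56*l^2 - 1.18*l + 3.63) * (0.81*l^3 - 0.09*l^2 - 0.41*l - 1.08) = -3.6936*l^5 - 0.5454*l^4 + 4.9161*l^3 + 5.0819*l^2 - 0.2139*l - 3.9204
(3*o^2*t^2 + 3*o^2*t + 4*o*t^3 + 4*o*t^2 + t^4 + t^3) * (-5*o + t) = -15*o^3*t^2 - 15*o^3*t - 17*o^2*t^3 - 17*o^2*t^2 - o*t^4 - o*t^3 + t^5 + t^4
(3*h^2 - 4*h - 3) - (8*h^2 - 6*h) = -5*h^2 + 2*h - 3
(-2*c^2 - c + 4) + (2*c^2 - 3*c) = 4 - 4*c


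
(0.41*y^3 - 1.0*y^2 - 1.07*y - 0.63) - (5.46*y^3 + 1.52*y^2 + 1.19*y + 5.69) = -5.05*y^3 - 2.52*y^2 - 2.26*y - 6.32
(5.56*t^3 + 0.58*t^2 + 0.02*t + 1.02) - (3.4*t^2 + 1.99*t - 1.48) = 5.56*t^3 - 2.82*t^2 - 1.97*t + 2.5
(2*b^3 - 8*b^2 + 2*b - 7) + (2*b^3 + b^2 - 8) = 4*b^3 - 7*b^2 + 2*b - 15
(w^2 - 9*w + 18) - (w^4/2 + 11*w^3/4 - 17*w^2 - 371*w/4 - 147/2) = -w^4/2 - 11*w^3/4 + 18*w^2 + 335*w/4 + 183/2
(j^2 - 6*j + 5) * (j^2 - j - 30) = j^4 - 7*j^3 - 19*j^2 + 175*j - 150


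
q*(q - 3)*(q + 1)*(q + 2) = q^4 - 7*q^2 - 6*q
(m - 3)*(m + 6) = m^2 + 3*m - 18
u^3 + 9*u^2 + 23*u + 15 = (u + 1)*(u + 3)*(u + 5)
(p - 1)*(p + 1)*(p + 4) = p^3 + 4*p^2 - p - 4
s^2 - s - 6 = (s - 3)*(s + 2)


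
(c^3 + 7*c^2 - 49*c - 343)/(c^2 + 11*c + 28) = (c^2 - 49)/(c + 4)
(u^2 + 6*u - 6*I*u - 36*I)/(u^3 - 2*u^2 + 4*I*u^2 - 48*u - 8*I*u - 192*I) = (u - 6*I)/(u^2 + 4*u*(-2 + I) - 32*I)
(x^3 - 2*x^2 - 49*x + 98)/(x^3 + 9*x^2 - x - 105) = (x^2 - 9*x + 14)/(x^2 + 2*x - 15)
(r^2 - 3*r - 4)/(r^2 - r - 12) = (r + 1)/(r + 3)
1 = 1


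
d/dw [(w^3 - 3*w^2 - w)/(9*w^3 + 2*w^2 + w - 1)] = (29*w^4 + 20*w^3 - 4*w^2 + 6*w + 1)/(81*w^6 + 36*w^5 + 22*w^4 - 14*w^3 - 3*w^2 - 2*w + 1)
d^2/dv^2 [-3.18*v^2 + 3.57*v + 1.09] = -6.36000000000000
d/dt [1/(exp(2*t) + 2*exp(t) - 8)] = -2*(exp(t) + 1)*exp(t)/(exp(2*t) + 2*exp(t) - 8)^2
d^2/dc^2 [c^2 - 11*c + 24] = 2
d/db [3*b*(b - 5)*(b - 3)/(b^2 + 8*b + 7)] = 3*(b^4 + 16*b^3 - 58*b^2 - 112*b + 105)/(b^4 + 16*b^3 + 78*b^2 + 112*b + 49)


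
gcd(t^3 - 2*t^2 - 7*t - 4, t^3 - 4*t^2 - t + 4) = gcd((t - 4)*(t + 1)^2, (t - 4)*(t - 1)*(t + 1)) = t^2 - 3*t - 4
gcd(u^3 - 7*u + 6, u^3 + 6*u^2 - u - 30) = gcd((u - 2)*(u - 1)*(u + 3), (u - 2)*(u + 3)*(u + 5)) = u^2 + u - 6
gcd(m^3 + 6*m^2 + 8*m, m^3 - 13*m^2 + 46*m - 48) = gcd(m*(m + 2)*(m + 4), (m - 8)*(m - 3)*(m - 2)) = 1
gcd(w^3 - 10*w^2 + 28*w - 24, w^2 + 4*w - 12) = w - 2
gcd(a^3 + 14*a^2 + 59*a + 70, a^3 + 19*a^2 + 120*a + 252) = a + 7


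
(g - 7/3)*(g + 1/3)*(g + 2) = g^3 - 43*g/9 - 14/9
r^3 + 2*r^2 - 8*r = r*(r - 2)*(r + 4)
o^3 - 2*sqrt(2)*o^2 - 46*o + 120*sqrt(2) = (o - 4*sqrt(2))*(o - 3*sqrt(2))*(o + 5*sqrt(2))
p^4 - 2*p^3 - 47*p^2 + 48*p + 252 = (p - 7)*(p - 3)*(p + 2)*(p + 6)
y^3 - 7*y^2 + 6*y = y*(y - 6)*(y - 1)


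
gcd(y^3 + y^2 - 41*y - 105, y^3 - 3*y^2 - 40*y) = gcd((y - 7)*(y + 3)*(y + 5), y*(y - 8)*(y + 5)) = y + 5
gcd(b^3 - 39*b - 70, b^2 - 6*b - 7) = b - 7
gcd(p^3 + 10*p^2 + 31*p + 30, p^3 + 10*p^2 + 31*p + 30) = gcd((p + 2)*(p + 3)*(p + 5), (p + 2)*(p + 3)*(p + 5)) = p^3 + 10*p^2 + 31*p + 30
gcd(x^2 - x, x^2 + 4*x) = x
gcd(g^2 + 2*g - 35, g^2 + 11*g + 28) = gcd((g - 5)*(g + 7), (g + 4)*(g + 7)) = g + 7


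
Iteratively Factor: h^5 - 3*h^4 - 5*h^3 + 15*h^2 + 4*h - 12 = (h + 2)*(h^4 - 5*h^3 + 5*h^2 + 5*h - 6) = (h - 3)*(h + 2)*(h^3 - 2*h^2 - h + 2) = (h - 3)*(h + 1)*(h + 2)*(h^2 - 3*h + 2) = (h - 3)*(h - 1)*(h + 1)*(h + 2)*(h - 2)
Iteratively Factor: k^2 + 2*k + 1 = (k + 1)*(k + 1)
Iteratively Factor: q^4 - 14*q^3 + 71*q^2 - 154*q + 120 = (q - 5)*(q^3 - 9*q^2 + 26*q - 24) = (q - 5)*(q - 3)*(q^2 - 6*q + 8) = (q - 5)*(q - 4)*(q - 3)*(q - 2)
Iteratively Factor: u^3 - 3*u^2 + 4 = (u - 2)*(u^2 - u - 2) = (u - 2)^2*(u + 1)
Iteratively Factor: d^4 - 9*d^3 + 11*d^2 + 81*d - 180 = (d - 5)*(d^3 - 4*d^2 - 9*d + 36) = (d - 5)*(d - 3)*(d^2 - d - 12) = (d - 5)*(d - 4)*(d - 3)*(d + 3)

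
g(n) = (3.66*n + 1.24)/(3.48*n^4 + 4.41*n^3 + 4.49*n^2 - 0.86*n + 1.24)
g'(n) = (3.66*n + 1.24)*(-13.92*n^3 - 13.23*n^2 - 8.98*n + 0.86)/(3.48*n^4 + 4.41*n^3 + 4.49*n^2 - 0.86*n + 1.24)^2 + 3.66/(3.48*n^4 + 4.41*n^3 + 4.49*n^2 - 0.86*n + 1.24) = (-38.2104*n^4 - 49.542*n^3 - 32.8386*n^2 - 11.1352*n + 5.6048)/(12.1104*n^8 + 30.6936*n^7 + 50.6985*n^6 + 33.6162*n^5 + 21.2053*n^4 + 3.214*n^3 + 11.8748*n^2 - 2.1328*n + 1.5376)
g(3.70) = 0.02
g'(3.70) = -0.01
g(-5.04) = -0.01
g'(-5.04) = -0.01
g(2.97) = 0.03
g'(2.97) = -0.03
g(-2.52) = -0.08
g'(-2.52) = -0.09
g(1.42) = 0.18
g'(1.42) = -0.29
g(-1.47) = -0.29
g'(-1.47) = -0.34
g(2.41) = 0.05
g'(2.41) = -0.05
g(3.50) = 0.02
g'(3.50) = -0.01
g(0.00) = 1.00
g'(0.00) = 3.65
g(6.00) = 0.00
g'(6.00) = -0.00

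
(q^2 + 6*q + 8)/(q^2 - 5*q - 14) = (q + 4)/(q - 7)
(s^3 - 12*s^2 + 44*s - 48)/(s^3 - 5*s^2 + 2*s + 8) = (s - 6)/(s + 1)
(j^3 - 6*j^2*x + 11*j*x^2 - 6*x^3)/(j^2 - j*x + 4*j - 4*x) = (j^2 - 5*j*x + 6*x^2)/(j + 4)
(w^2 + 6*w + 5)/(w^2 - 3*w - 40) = (w + 1)/(w - 8)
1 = 1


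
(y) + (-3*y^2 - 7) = -3*y^2 + y - 7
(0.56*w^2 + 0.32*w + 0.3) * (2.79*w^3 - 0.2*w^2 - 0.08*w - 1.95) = 1.5624*w^5 + 0.7808*w^4 + 0.7282*w^3 - 1.1776*w^2 - 0.648*w - 0.585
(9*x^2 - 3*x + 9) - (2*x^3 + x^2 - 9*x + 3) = -2*x^3 + 8*x^2 + 6*x + 6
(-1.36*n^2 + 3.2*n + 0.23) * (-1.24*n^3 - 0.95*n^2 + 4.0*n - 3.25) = 1.6864*n^5 - 2.676*n^4 - 8.7652*n^3 + 17.0015*n^2 - 9.48*n - 0.7475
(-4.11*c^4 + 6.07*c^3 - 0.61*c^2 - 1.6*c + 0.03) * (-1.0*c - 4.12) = 4.11*c^5 + 10.8632*c^4 - 24.3984*c^3 + 4.1132*c^2 + 6.562*c - 0.1236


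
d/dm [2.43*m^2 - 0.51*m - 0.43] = 4.86*m - 0.51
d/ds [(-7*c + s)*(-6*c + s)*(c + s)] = 29*c^2 - 24*c*s + 3*s^2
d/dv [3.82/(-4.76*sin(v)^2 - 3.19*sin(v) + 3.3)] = (36.3664*sin(v) + 12.1858)*cos(v)/(4.76*sin(v)^2 + 3.19*sin(v) - 3.3)^2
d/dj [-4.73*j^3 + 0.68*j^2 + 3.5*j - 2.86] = -14.19*j^2 + 1.36*j + 3.5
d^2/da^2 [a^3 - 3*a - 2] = 6*a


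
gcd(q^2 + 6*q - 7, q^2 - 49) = q + 7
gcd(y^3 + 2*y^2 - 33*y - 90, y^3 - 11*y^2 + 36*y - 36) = y - 6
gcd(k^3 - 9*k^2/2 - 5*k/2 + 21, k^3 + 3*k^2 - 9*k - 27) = k - 3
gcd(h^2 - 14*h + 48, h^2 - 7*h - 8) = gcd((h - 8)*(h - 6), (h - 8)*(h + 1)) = h - 8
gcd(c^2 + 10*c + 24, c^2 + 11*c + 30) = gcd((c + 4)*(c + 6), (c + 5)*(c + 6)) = c + 6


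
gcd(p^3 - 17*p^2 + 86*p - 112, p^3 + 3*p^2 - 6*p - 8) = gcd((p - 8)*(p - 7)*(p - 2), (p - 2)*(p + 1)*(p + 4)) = p - 2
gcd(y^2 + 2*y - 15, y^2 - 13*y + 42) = 1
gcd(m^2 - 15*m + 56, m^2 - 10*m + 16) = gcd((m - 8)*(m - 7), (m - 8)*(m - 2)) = m - 8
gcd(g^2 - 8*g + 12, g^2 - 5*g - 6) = g - 6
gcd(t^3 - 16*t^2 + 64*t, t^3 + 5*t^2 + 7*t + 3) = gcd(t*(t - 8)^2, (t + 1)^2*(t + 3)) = 1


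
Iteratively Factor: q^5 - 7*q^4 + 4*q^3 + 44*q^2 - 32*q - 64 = (q + 2)*(q^4 - 9*q^3 + 22*q^2 - 32) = (q + 1)*(q + 2)*(q^3 - 10*q^2 + 32*q - 32) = (q - 4)*(q + 1)*(q + 2)*(q^2 - 6*q + 8) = (q - 4)^2*(q + 1)*(q + 2)*(q - 2)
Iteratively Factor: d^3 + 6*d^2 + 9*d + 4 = (d + 1)*(d^2 + 5*d + 4) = (d + 1)^2*(d + 4)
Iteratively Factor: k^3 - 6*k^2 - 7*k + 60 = (k - 5)*(k^2 - k - 12) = (k - 5)*(k - 4)*(k + 3)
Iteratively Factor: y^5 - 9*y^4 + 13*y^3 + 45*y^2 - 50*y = (y + 2)*(y^4 - 11*y^3 + 35*y^2 - 25*y) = (y - 5)*(y + 2)*(y^3 - 6*y^2 + 5*y) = (y - 5)^2*(y + 2)*(y^2 - y) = (y - 5)^2*(y - 1)*(y + 2)*(y)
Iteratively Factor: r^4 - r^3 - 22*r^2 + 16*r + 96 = (r + 4)*(r^3 - 5*r^2 - 2*r + 24) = (r - 3)*(r + 4)*(r^2 - 2*r - 8) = (r - 3)*(r + 2)*(r + 4)*(r - 4)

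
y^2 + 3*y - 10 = (y - 2)*(y + 5)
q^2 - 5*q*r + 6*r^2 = (q - 3*r)*(q - 2*r)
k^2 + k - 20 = (k - 4)*(k + 5)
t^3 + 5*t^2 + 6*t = t*(t + 2)*(t + 3)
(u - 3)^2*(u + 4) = u^3 - 2*u^2 - 15*u + 36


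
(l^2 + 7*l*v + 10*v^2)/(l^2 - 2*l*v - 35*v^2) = (-l - 2*v)/(-l + 7*v)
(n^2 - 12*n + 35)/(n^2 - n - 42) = (n - 5)/(n + 6)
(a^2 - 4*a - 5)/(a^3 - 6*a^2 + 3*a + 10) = 1/(a - 2)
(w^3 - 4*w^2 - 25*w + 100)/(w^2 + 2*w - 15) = (w^2 - 9*w + 20)/(w - 3)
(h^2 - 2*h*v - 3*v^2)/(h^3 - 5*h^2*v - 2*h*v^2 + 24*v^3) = (-h - v)/(-h^2 + 2*h*v + 8*v^2)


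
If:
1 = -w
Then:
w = -1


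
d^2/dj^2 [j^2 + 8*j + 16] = 2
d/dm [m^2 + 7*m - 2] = 2*m + 7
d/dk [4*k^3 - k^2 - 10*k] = 12*k^2 - 2*k - 10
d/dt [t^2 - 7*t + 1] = 2*t - 7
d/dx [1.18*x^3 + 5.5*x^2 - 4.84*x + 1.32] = 3.54*x^2 + 11.0*x - 4.84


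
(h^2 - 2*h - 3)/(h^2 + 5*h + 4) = (h - 3)/(h + 4)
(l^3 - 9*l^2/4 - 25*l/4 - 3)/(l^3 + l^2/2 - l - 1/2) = (4*l^2 - 13*l - 12)/(2*(2*l^2 - l - 1))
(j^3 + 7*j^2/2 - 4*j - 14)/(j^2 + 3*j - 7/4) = 2*(j^2 - 4)/(2*j - 1)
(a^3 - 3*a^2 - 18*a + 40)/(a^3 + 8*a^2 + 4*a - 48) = (a - 5)/(a + 6)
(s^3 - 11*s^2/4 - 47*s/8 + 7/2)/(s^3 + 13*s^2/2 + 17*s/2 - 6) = (s^2 - 9*s/4 - 7)/(s^2 + 7*s + 12)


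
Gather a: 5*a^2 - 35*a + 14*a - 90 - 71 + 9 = 5*a^2 - 21*a - 152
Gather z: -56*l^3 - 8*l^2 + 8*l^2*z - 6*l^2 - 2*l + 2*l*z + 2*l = -56*l^3 - 14*l^2 + z*(8*l^2 + 2*l)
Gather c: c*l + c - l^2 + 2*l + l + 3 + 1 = c*(l + 1) - l^2 + 3*l + 4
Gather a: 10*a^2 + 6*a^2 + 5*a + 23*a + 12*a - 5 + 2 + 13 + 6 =16*a^2 + 40*a + 16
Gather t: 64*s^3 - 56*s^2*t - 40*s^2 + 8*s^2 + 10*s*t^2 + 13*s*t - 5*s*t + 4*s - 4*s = 64*s^3 - 32*s^2 + 10*s*t^2 + t*(-56*s^2 + 8*s)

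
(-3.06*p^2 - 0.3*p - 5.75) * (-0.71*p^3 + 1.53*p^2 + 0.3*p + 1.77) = 2.1726*p^5 - 4.4688*p^4 + 2.7055*p^3 - 14.3037*p^2 - 2.256*p - 10.1775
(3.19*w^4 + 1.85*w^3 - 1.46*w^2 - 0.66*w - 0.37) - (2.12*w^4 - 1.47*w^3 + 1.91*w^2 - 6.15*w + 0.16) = 1.07*w^4 + 3.32*w^3 - 3.37*w^2 + 5.49*w - 0.53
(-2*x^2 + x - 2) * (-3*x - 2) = 6*x^3 + x^2 + 4*x + 4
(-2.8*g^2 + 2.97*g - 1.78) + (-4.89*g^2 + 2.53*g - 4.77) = -7.69*g^2 + 5.5*g - 6.55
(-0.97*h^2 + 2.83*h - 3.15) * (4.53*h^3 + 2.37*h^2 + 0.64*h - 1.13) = -4.3941*h^5 + 10.521*h^4 - 8.1832*h^3 - 4.5582*h^2 - 5.2139*h + 3.5595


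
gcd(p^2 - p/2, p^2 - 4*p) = p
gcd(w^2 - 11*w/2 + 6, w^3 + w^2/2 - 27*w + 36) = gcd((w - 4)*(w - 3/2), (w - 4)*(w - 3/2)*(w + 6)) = w^2 - 11*w/2 + 6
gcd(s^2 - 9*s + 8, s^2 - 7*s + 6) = s - 1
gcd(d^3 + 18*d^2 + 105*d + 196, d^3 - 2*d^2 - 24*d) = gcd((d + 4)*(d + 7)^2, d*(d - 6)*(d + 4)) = d + 4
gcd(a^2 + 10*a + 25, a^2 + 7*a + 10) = a + 5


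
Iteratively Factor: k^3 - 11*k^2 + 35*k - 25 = (k - 5)*(k^2 - 6*k + 5) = (k - 5)*(k - 1)*(k - 5)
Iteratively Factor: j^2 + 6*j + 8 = (j + 2)*(j + 4)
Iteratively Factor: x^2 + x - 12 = (x - 3)*(x + 4)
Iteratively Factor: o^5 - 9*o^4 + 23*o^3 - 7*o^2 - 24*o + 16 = (o - 4)*(o^4 - 5*o^3 + 3*o^2 + 5*o - 4) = (o - 4)*(o - 1)*(o^3 - 4*o^2 - o + 4) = (o - 4)^2*(o - 1)*(o^2 - 1) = (o - 4)^2*(o - 1)^2*(o + 1)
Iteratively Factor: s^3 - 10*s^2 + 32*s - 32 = (s - 4)*(s^2 - 6*s + 8) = (s - 4)*(s - 2)*(s - 4)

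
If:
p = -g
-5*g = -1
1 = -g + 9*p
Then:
No Solution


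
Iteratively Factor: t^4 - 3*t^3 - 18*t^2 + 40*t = (t)*(t^3 - 3*t^2 - 18*t + 40) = t*(t - 5)*(t^2 + 2*t - 8) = t*(t - 5)*(t + 4)*(t - 2)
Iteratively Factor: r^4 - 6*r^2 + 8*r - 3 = (r - 1)*(r^3 + r^2 - 5*r + 3) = (r - 1)*(r + 3)*(r^2 - 2*r + 1) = (r - 1)^2*(r + 3)*(r - 1)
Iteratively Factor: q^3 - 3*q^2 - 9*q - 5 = (q + 1)*(q^2 - 4*q - 5) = (q + 1)^2*(q - 5)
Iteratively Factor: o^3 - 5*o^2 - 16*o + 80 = (o + 4)*(o^2 - 9*o + 20) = (o - 4)*(o + 4)*(o - 5)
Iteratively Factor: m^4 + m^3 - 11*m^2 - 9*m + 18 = (m - 1)*(m^3 + 2*m^2 - 9*m - 18) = (m - 3)*(m - 1)*(m^2 + 5*m + 6) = (m - 3)*(m - 1)*(m + 2)*(m + 3)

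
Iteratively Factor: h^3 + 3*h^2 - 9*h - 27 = (h + 3)*(h^2 - 9) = (h - 3)*(h + 3)*(h + 3)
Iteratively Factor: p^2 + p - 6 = (p + 3)*(p - 2)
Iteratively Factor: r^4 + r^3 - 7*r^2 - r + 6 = (r + 1)*(r^3 - 7*r + 6) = (r + 1)*(r + 3)*(r^2 - 3*r + 2) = (r - 2)*(r + 1)*(r + 3)*(r - 1)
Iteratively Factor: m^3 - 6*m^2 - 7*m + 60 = (m - 4)*(m^2 - 2*m - 15) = (m - 5)*(m - 4)*(m + 3)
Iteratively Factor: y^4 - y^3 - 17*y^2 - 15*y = (y + 3)*(y^3 - 4*y^2 - 5*y) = y*(y + 3)*(y^2 - 4*y - 5) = y*(y + 1)*(y + 3)*(y - 5)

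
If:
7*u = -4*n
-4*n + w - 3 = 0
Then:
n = w/4 - 3/4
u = 3/7 - w/7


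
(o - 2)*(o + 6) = o^2 + 4*o - 12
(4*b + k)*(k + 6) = 4*b*k + 24*b + k^2 + 6*k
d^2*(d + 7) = d^3 + 7*d^2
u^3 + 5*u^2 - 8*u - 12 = (u - 2)*(u + 1)*(u + 6)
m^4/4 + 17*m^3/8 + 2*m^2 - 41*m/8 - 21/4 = (m/2 + 1/2)*(m/2 + 1)*(m - 3/2)*(m + 7)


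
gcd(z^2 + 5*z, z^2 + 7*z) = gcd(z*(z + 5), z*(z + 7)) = z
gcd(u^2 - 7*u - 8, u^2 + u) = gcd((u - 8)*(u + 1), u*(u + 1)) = u + 1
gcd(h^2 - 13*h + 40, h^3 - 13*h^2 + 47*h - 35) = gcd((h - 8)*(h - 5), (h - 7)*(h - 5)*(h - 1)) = h - 5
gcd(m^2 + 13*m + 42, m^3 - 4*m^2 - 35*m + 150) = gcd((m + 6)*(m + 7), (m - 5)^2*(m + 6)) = m + 6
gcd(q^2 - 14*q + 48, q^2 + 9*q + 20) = 1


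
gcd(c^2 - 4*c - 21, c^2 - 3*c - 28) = c - 7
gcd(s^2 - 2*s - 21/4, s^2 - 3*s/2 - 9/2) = s + 3/2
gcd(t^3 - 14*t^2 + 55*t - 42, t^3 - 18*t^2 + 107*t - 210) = t^2 - 13*t + 42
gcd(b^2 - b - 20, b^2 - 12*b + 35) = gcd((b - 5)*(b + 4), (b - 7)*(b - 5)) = b - 5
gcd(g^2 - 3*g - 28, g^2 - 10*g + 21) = g - 7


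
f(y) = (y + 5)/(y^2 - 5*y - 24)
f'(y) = (5 - 2*y)*(y + 5)/(y^2 - 5*y - 24)^2 + 1/(y^2 - 5*y - 24)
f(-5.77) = -0.02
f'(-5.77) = 0.02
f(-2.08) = -0.31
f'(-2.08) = 0.20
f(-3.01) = 18.07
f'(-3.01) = 1818.17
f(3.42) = -0.29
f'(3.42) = -0.05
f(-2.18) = -0.34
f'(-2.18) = 0.26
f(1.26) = -0.22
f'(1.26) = -0.02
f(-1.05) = -0.22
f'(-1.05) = 0.03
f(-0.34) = -0.21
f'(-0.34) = 0.01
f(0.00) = -0.21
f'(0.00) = 0.00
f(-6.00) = -0.02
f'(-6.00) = 0.01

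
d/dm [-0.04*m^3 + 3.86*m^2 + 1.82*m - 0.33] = -0.12*m^2 + 7.72*m + 1.82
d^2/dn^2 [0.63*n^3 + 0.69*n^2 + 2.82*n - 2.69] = 3.78*n + 1.38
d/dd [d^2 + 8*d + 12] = 2*d + 8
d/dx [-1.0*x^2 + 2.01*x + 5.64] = 2.01 - 2.0*x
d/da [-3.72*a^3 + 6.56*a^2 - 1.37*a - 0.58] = -11.16*a^2 + 13.12*a - 1.37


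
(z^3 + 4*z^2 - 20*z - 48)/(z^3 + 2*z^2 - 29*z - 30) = (z^2 - 2*z - 8)/(z^2 - 4*z - 5)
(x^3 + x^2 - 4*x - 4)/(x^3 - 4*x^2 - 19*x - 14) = (x - 2)/(x - 7)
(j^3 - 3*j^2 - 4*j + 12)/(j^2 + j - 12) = (j^2 - 4)/(j + 4)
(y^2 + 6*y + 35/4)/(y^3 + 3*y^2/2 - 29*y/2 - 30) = (y + 7/2)/(y^2 - y - 12)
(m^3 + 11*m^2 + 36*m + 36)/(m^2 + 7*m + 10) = (m^2 + 9*m + 18)/(m + 5)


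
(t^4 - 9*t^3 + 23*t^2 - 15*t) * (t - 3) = t^5 - 12*t^4 + 50*t^3 - 84*t^2 + 45*t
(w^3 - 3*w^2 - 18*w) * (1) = w^3 - 3*w^2 - 18*w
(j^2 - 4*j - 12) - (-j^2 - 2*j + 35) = 2*j^2 - 2*j - 47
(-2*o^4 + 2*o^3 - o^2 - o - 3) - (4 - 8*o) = -2*o^4 + 2*o^3 - o^2 + 7*o - 7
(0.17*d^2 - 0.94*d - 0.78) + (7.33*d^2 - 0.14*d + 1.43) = 7.5*d^2 - 1.08*d + 0.65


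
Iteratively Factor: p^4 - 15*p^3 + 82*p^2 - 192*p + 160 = (p - 2)*(p^3 - 13*p^2 + 56*p - 80) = (p - 4)*(p - 2)*(p^2 - 9*p + 20) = (p - 4)^2*(p - 2)*(p - 5)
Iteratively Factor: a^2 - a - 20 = (a - 5)*(a + 4)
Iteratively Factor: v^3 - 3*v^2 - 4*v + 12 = (v - 2)*(v^2 - v - 6) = (v - 2)*(v + 2)*(v - 3)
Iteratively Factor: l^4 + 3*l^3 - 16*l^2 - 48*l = (l)*(l^3 + 3*l^2 - 16*l - 48) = l*(l + 3)*(l^2 - 16) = l*(l + 3)*(l + 4)*(l - 4)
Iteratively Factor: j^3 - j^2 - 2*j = (j + 1)*(j^2 - 2*j) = (j - 2)*(j + 1)*(j)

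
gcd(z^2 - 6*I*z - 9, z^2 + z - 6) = 1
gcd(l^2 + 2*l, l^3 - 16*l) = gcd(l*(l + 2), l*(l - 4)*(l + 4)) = l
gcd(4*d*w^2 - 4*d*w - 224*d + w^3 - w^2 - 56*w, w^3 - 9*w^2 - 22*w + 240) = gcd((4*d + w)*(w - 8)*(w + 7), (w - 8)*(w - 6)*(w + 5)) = w - 8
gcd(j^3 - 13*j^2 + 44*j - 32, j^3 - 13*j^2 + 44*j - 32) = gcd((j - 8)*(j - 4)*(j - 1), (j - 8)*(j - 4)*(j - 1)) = j^3 - 13*j^2 + 44*j - 32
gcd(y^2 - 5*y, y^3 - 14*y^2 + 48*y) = y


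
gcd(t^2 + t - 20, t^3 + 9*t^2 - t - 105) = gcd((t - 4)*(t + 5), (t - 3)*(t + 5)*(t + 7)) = t + 5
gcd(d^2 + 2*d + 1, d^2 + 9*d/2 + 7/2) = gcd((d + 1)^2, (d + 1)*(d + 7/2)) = d + 1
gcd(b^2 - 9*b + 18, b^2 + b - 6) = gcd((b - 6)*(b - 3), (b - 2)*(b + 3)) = 1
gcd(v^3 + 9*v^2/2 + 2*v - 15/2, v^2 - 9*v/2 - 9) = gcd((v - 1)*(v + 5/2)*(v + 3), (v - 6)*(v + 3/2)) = 1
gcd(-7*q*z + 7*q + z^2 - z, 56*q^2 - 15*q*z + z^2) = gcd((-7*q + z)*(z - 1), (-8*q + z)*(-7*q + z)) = -7*q + z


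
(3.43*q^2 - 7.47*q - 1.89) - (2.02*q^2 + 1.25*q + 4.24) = 1.41*q^2 - 8.72*q - 6.13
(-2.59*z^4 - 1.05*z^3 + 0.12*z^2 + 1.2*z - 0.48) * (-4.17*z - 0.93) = 10.8003*z^5 + 6.7872*z^4 + 0.4761*z^3 - 5.1156*z^2 + 0.8856*z + 0.4464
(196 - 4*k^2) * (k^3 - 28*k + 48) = -4*k^5 + 308*k^3 - 192*k^2 - 5488*k + 9408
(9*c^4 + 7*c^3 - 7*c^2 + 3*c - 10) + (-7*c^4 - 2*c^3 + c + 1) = 2*c^4 + 5*c^3 - 7*c^2 + 4*c - 9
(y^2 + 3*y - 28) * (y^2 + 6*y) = y^4 + 9*y^3 - 10*y^2 - 168*y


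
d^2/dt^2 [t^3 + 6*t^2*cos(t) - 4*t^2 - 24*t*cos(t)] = -6*t^2*cos(t) + 24*sqrt(2)*t*cos(t + pi/4) + 6*t + 48*sin(t) + 12*cos(t) - 8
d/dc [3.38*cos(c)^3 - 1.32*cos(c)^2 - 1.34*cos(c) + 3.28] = (-10.14*cos(c)^2 + 2.64*cos(c) + 1.34)*sin(c)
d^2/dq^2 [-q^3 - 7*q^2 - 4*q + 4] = -6*q - 14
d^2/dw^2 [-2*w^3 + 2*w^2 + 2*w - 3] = 4 - 12*w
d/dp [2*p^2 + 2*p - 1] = 4*p + 2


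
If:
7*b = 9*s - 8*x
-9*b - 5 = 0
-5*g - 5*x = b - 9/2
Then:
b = -5/9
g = 91/90 - x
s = 8*x/9 - 35/81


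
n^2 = n^2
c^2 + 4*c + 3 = (c + 1)*(c + 3)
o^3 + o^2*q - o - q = (o - 1)*(o + 1)*(o + q)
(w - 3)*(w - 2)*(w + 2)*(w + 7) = w^4 + 4*w^3 - 25*w^2 - 16*w + 84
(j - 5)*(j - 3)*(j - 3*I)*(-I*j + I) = -I*j^4 - 3*j^3 + 9*I*j^3 + 27*j^2 - 23*I*j^2 - 69*j + 15*I*j + 45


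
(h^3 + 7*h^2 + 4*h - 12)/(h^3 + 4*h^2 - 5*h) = (h^2 + 8*h + 12)/(h*(h + 5))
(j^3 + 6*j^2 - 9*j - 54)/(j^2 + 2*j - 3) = (j^2 + 3*j - 18)/(j - 1)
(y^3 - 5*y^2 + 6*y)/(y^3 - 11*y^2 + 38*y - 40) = y*(y - 3)/(y^2 - 9*y + 20)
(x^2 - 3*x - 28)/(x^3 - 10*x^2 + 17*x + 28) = (x + 4)/(x^2 - 3*x - 4)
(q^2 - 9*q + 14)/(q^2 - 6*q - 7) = (q - 2)/(q + 1)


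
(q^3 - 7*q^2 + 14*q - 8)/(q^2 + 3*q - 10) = (q^2 - 5*q + 4)/(q + 5)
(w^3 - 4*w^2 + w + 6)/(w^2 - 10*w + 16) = (w^2 - 2*w - 3)/(w - 8)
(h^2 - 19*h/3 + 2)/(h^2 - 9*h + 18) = (h - 1/3)/(h - 3)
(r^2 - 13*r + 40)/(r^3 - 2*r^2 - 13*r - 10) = (r - 8)/(r^2 + 3*r + 2)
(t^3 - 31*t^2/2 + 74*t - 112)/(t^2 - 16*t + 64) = (t^2 - 15*t/2 + 14)/(t - 8)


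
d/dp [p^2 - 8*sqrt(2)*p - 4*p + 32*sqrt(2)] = 2*p - 8*sqrt(2) - 4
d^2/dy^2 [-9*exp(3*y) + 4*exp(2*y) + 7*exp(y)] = (-81*exp(2*y) + 16*exp(y) + 7)*exp(y)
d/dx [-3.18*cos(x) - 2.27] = 3.18*sin(x)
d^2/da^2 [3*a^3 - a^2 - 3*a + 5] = 18*a - 2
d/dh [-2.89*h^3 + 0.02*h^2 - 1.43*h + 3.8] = -8.67*h^2 + 0.04*h - 1.43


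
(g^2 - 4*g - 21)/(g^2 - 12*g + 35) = (g + 3)/(g - 5)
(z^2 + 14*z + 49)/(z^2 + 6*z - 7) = (z + 7)/(z - 1)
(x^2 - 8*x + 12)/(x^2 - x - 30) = (x - 2)/(x + 5)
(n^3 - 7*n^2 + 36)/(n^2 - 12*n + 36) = (n^2 - n - 6)/(n - 6)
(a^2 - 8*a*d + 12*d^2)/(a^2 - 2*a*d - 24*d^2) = (a - 2*d)/(a + 4*d)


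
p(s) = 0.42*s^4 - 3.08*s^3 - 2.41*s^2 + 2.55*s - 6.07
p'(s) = 1.68*s^3 - 9.24*s^2 - 4.82*s + 2.55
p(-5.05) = 589.42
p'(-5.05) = -425.12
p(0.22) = -5.66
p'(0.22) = 1.06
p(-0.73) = -7.90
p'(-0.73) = 0.49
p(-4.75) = 471.34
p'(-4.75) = -363.08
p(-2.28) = 23.44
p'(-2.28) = -54.41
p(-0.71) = -7.89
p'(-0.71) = 0.71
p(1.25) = -11.64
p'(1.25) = -14.63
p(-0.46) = -7.43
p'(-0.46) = 2.65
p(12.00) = 3064.37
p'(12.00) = 1517.19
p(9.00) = 331.97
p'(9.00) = 435.45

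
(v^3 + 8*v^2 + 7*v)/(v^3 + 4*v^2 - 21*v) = (v + 1)/(v - 3)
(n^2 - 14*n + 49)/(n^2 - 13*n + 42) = (n - 7)/(n - 6)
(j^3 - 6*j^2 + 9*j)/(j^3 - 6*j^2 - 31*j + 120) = j*(j - 3)/(j^2 - 3*j - 40)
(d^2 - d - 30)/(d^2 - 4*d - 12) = (d + 5)/(d + 2)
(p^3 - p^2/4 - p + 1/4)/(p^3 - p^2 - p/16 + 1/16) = 4*(p + 1)/(4*p + 1)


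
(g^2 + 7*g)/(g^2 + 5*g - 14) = g/(g - 2)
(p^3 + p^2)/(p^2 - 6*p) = p*(p + 1)/(p - 6)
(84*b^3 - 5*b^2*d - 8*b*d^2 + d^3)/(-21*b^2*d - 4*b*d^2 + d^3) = (-4*b + d)/d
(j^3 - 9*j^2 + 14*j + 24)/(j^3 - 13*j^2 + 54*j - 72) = (j + 1)/(j - 3)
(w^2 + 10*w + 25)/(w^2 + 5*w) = (w + 5)/w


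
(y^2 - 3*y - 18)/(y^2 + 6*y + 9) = (y - 6)/(y + 3)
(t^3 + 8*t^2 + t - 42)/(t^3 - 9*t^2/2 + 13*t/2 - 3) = 2*(t^2 + 10*t + 21)/(2*t^2 - 5*t + 3)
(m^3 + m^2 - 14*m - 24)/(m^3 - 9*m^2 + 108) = (m^2 - 2*m - 8)/(m^2 - 12*m + 36)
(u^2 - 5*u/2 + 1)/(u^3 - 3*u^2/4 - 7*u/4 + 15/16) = 8*(u - 2)/(8*u^2 - 2*u - 15)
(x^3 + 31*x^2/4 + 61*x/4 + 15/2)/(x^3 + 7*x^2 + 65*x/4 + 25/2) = (4*x^2 + 23*x + 15)/(4*x^2 + 20*x + 25)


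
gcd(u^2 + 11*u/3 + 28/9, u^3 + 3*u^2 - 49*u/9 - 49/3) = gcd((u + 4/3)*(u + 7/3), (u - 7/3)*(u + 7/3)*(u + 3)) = u + 7/3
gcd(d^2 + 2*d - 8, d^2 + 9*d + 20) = d + 4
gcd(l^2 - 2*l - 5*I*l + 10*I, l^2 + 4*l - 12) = l - 2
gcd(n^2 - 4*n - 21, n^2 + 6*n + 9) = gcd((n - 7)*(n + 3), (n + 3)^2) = n + 3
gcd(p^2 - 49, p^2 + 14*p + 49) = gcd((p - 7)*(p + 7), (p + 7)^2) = p + 7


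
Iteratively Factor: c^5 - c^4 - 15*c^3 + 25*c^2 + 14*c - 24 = (c - 1)*(c^4 - 15*c^2 + 10*c + 24) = (c - 1)*(c + 1)*(c^3 - c^2 - 14*c + 24) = (c - 2)*(c - 1)*(c + 1)*(c^2 + c - 12) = (c - 2)*(c - 1)*(c + 1)*(c + 4)*(c - 3)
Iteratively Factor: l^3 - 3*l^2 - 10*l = (l + 2)*(l^2 - 5*l) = l*(l + 2)*(l - 5)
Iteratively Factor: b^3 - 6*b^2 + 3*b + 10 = (b - 5)*(b^2 - b - 2) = (b - 5)*(b + 1)*(b - 2)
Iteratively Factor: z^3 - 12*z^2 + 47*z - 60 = (z - 4)*(z^2 - 8*z + 15) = (z - 5)*(z - 4)*(z - 3)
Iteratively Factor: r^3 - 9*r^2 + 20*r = (r - 5)*(r^2 - 4*r) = r*(r - 5)*(r - 4)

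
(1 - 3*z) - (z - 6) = 7 - 4*z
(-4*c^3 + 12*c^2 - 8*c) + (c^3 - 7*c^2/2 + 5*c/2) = -3*c^3 + 17*c^2/2 - 11*c/2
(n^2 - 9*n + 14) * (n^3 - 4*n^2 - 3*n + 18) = n^5 - 13*n^4 + 47*n^3 - 11*n^2 - 204*n + 252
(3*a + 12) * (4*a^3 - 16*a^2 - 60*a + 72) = 12*a^4 - 372*a^2 - 504*a + 864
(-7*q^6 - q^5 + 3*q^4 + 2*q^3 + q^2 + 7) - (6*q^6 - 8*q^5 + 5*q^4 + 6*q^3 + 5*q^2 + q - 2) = -13*q^6 + 7*q^5 - 2*q^4 - 4*q^3 - 4*q^2 - q + 9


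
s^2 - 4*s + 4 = (s - 2)^2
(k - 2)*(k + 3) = k^2 + k - 6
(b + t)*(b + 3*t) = b^2 + 4*b*t + 3*t^2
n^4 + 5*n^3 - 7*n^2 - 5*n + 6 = (n - 1)^2*(n + 1)*(n + 6)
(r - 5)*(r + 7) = r^2 + 2*r - 35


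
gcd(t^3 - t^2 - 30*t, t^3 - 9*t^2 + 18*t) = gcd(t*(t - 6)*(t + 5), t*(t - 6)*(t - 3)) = t^2 - 6*t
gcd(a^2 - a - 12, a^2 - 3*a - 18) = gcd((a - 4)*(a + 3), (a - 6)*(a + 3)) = a + 3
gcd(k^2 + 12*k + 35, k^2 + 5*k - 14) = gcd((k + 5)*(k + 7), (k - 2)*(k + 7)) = k + 7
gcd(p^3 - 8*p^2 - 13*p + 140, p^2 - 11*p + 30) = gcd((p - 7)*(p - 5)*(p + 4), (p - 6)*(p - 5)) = p - 5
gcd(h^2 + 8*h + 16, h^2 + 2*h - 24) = 1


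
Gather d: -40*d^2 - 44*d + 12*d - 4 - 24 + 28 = -40*d^2 - 32*d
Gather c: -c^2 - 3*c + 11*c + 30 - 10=-c^2 + 8*c + 20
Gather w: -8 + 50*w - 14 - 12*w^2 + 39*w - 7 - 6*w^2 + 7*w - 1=-18*w^2 + 96*w - 30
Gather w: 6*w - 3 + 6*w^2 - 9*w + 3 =6*w^2 - 3*w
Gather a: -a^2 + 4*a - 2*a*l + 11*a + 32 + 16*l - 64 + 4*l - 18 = -a^2 + a*(15 - 2*l) + 20*l - 50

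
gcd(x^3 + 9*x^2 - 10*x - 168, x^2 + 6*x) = x + 6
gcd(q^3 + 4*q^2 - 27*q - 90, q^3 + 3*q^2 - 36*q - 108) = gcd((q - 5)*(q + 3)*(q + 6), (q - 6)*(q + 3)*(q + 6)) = q^2 + 9*q + 18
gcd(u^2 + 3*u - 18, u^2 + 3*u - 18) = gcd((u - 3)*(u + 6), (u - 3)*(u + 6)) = u^2 + 3*u - 18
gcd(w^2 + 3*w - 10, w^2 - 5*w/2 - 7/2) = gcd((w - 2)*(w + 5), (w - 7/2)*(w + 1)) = 1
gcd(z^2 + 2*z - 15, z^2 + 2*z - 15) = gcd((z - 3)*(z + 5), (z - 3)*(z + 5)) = z^2 + 2*z - 15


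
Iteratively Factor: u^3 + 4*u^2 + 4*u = (u)*(u^2 + 4*u + 4) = u*(u + 2)*(u + 2)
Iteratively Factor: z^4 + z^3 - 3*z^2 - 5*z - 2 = (z + 1)*(z^3 - 3*z - 2) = (z - 2)*(z + 1)*(z^2 + 2*z + 1) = (z - 2)*(z + 1)^2*(z + 1)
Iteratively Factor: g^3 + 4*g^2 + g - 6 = (g + 2)*(g^2 + 2*g - 3) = (g + 2)*(g + 3)*(g - 1)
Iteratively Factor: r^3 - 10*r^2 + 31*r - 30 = (r - 2)*(r^2 - 8*r + 15) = (r - 3)*(r - 2)*(r - 5)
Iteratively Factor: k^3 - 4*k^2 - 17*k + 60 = (k - 5)*(k^2 + k - 12) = (k - 5)*(k + 4)*(k - 3)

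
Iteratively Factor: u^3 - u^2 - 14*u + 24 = (u + 4)*(u^2 - 5*u + 6) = (u - 2)*(u + 4)*(u - 3)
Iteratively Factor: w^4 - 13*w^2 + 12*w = (w - 1)*(w^3 + w^2 - 12*w) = (w - 3)*(w - 1)*(w^2 + 4*w) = w*(w - 3)*(w - 1)*(w + 4)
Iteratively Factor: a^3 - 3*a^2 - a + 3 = (a - 1)*(a^2 - 2*a - 3) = (a - 1)*(a + 1)*(a - 3)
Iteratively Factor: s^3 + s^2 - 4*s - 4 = (s + 1)*(s^2 - 4) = (s - 2)*(s + 1)*(s + 2)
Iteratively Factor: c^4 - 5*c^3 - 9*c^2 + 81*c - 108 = (c + 4)*(c^3 - 9*c^2 + 27*c - 27) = (c - 3)*(c + 4)*(c^2 - 6*c + 9) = (c - 3)^2*(c + 4)*(c - 3)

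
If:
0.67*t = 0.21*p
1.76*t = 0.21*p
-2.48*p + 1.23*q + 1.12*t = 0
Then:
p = 0.00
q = 0.00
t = 0.00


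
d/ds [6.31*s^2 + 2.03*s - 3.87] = 12.62*s + 2.03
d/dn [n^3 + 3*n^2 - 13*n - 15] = 3*n^2 + 6*n - 13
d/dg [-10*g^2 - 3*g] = -20*g - 3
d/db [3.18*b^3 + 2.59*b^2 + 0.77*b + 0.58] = 9.54*b^2 + 5.18*b + 0.77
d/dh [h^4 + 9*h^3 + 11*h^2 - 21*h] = 4*h^3 + 27*h^2 + 22*h - 21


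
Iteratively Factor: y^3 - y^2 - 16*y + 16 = (y - 4)*(y^2 + 3*y - 4) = (y - 4)*(y + 4)*(y - 1)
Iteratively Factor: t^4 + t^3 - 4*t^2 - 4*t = (t + 1)*(t^3 - 4*t) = (t + 1)*(t + 2)*(t^2 - 2*t) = (t - 2)*(t + 1)*(t + 2)*(t)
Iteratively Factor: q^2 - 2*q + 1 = (q - 1)*(q - 1)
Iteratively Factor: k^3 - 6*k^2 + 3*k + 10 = (k + 1)*(k^2 - 7*k + 10) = (k - 5)*(k + 1)*(k - 2)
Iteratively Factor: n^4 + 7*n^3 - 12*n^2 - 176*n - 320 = (n + 4)*(n^3 + 3*n^2 - 24*n - 80) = (n + 4)^2*(n^2 - n - 20) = (n + 4)^3*(n - 5)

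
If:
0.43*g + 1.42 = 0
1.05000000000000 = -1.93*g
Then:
No Solution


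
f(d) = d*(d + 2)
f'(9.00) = 20.00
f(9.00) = 99.00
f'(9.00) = 20.00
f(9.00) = 99.00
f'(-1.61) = -1.22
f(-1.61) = -0.63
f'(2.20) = 6.40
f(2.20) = 9.24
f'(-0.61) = 0.78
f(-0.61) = -0.85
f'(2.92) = 7.84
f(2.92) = 14.37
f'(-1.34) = -0.68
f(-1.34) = -0.88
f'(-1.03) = -0.06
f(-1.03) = -1.00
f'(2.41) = 6.82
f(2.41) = 10.63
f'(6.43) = 14.86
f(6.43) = 54.20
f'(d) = 2*d + 2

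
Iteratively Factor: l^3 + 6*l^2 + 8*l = (l + 4)*(l^2 + 2*l) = (l + 2)*(l + 4)*(l)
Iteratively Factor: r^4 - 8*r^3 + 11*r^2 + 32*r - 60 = (r + 2)*(r^3 - 10*r^2 + 31*r - 30) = (r - 3)*(r + 2)*(r^2 - 7*r + 10) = (r - 5)*(r - 3)*(r + 2)*(r - 2)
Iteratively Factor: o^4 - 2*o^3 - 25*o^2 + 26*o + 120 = (o - 5)*(o^3 + 3*o^2 - 10*o - 24) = (o - 5)*(o + 2)*(o^2 + o - 12) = (o - 5)*(o - 3)*(o + 2)*(o + 4)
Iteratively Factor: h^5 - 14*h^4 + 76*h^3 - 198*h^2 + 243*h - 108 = (h - 3)*(h^4 - 11*h^3 + 43*h^2 - 69*h + 36) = (h - 3)*(h - 1)*(h^3 - 10*h^2 + 33*h - 36) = (h - 3)^2*(h - 1)*(h^2 - 7*h + 12) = (h - 4)*(h - 3)^2*(h - 1)*(h - 3)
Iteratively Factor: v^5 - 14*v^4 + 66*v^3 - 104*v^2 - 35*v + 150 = (v + 1)*(v^4 - 15*v^3 + 81*v^2 - 185*v + 150) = (v - 3)*(v + 1)*(v^3 - 12*v^2 + 45*v - 50) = (v - 3)*(v - 2)*(v + 1)*(v^2 - 10*v + 25) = (v - 5)*(v - 3)*(v - 2)*(v + 1)*(v - 5)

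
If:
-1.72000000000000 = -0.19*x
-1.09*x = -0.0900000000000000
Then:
No Solution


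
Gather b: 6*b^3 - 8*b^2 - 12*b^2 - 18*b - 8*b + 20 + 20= 6*b^3 - 20*b^2 - 26*b + 40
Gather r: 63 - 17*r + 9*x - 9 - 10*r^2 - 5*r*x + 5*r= -10*r^2 + r*(-5*x - 12) + 9*x + 54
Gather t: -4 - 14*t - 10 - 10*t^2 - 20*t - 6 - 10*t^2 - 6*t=-20*t^2 - 40*t - 20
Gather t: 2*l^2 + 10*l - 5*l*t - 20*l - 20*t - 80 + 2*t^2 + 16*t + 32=2*l^2 - 10*l + 2*t^2 + t*(-5*l - 4) - 48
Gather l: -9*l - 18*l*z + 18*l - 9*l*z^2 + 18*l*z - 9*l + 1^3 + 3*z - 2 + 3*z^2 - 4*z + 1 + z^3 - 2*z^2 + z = -9*l*z^2 + z^3 + z^2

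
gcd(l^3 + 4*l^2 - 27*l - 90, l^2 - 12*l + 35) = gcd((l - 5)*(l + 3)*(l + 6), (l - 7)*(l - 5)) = l - 5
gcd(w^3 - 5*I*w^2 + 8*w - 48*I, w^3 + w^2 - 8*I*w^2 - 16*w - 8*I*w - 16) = w^2 - 8*I*w - 16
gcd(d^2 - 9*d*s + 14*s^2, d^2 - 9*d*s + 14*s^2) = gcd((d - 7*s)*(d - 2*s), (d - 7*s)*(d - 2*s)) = d^2 - 9*d*s + 14*s^2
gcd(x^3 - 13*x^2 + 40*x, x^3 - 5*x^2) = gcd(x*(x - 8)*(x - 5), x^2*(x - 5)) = x^2 - 5*x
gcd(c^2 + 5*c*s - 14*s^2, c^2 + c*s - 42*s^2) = c + 7*s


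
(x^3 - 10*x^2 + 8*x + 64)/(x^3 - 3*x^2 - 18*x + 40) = (x^3 - 10*x^2 + 8*x + 64)/(x^3 - 3*x^2 - 18*x + 40)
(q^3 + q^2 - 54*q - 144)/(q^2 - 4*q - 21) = (q^2 - 2*q - 48)/(q - 7)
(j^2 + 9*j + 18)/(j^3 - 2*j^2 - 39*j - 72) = (j + 6)/(j^2 - 5*j - 24)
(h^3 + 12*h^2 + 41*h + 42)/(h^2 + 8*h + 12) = (h^2 + 10*h + 21)/(h + 6)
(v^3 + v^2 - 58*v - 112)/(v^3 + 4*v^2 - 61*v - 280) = (v + 2)/(v + 5)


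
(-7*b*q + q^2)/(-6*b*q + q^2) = (7*b - q)/(6*b - q)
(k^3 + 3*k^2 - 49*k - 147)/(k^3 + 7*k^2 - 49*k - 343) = (k + 3)/(k + 7)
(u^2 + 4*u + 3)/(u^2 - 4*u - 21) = (u + 1)/(u - 7)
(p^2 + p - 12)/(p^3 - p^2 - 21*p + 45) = (p + 4)/(p^2 + 2*p - 15)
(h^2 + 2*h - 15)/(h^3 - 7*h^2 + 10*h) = (h^2 + 2*h - 15)/(h*(h^2 - 7*h + 10))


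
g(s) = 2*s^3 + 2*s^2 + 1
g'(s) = 6*s^2 + 4*s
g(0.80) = 3.30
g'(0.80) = 7.04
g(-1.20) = 0.42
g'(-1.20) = 3.84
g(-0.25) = 1.09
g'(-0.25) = -0.62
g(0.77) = 3.10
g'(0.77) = 6.64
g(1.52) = 12.64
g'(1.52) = 19.94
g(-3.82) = -81.30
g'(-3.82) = 72.27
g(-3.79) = -79.15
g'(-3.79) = 71.02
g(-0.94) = 1.11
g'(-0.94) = 1.54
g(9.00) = 1621.00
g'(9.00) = 522.00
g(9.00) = 1621.00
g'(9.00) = 522.00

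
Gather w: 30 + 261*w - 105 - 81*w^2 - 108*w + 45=-81*w^2 + 153*w - 30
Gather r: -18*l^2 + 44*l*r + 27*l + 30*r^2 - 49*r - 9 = -18*l^2 + 27*l + 30*r^2 + r*(44*l - 49) - 9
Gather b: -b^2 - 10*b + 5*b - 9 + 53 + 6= -b^2 - 5*b + 50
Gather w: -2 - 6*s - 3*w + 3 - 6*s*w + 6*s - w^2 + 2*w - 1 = -w^2 + w*(-6*s - 1)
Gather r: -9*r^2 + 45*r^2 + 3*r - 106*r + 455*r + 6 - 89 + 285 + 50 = 36*r^2 + 352*r + 252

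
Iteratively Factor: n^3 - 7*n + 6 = (n + 3)*(n^2 - 3*n + 2) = (n - 2)*(n + 3)*(n - 1)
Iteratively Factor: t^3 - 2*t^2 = (t - 2)*(t^2) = t*(t - 2)*(t)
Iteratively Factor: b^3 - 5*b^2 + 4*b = (b)*(b^2 - 5*b + 4) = b*(b - 1)*(b - 4)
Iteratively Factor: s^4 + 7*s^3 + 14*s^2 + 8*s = (s)*(s^3 + 7*s^2 + 14*s + 8) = s*(s + 2)*(s^2 + 5*s + 4) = s*(s + 1)*(s + 2)*(s + 4)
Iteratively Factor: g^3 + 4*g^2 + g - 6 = (g + 2)*(g^2 + 2*g - 3) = (g + 2)*(g + 3)*(g - 1)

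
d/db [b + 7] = 1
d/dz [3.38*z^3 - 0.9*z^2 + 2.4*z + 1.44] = 10.14*z^2 - 1.8*z + 2.4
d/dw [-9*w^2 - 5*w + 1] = -18*w - 5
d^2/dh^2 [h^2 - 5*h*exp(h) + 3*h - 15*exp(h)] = -5*h*exp(h) - 25*exp(h) + 2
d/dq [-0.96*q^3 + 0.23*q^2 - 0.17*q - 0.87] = -2.88*q^2 + 0.46*q - 0.17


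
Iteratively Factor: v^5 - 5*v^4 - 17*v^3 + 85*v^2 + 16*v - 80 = (v + 1)*(v^4 - 6*v^3 - 11*v^2 + 96*v - 80) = (v - 1)*(v + 1)*(v^3 - 5*v^2 - 16*v + 80) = (v - 5)*(v - 1)*(v + 1)*(v^2 - 16) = (v - 5)*(v - 1)*(v + 1)*(v + 4)*(v - 4)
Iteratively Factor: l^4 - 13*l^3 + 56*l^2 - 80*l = (l)*(l^3 - 13*l^2 + 56*l - 80) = l*(l - 4)*(l^2 - 9*l + 20) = l*(l - 4)^2*(l - 5)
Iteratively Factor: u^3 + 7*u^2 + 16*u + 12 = (u + 3)*(u^2 + 4*u + 4) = (u + 2)*(u + 3)*(u + 2)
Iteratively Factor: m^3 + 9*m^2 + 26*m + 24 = (m + 3)*(m^2 + 6*m + 8) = (m + 2)*(m + 3)*(m + 4)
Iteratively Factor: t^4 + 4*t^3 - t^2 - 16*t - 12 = (t + 3)*(t^3 + t^2 - 4*t - 4) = (t - 2)*(t + 3)*(t^2 + 3*t + 2) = (t - 2)*(t + 2)*(t + 3)*(t + 1)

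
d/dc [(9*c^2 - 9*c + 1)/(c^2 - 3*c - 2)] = (-18*c^2 - 38*c + 21)/(c^4 - 6*c^3 + 5*c^2 + 12*c + 4)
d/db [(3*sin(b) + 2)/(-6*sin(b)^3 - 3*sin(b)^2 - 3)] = (12*sin(b)^3 + 15*sin(b)^2 + 4*sin(b) - 3)*cos(b)/(3*(2*sin(b)^3 + sin(b)^2 + 1)^2)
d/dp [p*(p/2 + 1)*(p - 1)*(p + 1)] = 2*p^3 + 3*p^2 - p - 1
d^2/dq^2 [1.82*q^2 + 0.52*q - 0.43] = 3.64000000000000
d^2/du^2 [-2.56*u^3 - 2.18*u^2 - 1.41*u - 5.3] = -15.36*u - 4.36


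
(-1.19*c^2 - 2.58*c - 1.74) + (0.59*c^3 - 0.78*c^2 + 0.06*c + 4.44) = 0.59*c^3 - 1.97*c^2 - 2.52*c + 2.7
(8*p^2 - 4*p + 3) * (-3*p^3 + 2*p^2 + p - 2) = -24*p^5 + 28*p^4 - 9*p^3 - 14*p^2 + 11*p - 6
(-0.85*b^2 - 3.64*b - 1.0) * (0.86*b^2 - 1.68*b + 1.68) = -0.731*b^4 - 1.7024*b^3 + 3.8272*b^2 - 4.4352*b - 1.68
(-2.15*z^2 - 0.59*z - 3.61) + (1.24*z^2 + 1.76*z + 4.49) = -0.91*z^2 + 1.17*z + 0.88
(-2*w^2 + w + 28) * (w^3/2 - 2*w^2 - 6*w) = -w^5 + 9*w^4/2 + 24*w^3 - 62*w^2 - 168*w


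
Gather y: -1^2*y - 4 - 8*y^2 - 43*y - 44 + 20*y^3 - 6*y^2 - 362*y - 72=20*y^3 - 14*y^2 - 406*y - 120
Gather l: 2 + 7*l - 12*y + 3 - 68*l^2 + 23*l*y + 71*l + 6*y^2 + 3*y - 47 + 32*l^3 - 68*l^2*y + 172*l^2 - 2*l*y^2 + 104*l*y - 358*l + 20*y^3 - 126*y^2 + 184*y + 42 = 32*l^3 + l^2*(104 - 68*y) + l*(-2*y^2 + 127*y - 280) + 20*y^3 - 120*y^2 + 175*y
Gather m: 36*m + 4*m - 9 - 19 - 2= 40*m - 30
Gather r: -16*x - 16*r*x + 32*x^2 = -16*r*x + 32*x^2 - 16*x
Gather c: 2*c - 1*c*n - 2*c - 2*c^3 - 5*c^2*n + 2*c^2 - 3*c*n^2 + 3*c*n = -2*c^3 + c^2*(2 - 5*n) + c*(-3*n^2 + 2*n)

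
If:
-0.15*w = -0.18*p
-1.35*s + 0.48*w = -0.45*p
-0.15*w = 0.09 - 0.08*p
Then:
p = -0.90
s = -0.68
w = -1.08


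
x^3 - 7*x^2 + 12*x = x*(x - 4)*(x - 3)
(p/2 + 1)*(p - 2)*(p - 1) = p^3/2 - p^2/2 - 2*p + 2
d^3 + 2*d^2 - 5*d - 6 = (d - 2)*(d + 1)*(d + 3)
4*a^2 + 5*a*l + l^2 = (a + l)*(4*a + l)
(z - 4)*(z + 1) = z^2 - 3*z - 4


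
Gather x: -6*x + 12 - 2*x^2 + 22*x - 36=-2*x^2 + 16*x - 24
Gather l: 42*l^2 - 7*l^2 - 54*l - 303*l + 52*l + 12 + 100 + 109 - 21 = 35*l^2 - 305*l + 200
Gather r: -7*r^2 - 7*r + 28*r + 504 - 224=-7*r^2 + 21*r + 280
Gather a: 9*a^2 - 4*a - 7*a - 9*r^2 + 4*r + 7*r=9*a^2 - 11*a - 9*r^2 + 11*r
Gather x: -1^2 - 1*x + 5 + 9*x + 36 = 8*x + 40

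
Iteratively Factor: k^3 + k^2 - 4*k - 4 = (k + 1)*(k^2 - 4) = (k - 2)*(k + 1)*(k + 2)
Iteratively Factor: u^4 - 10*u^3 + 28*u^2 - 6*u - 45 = (u - 3)*(u^3 - 7*u^2 + 7*u + 15) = (u - 3)^2*(u^2 - 4*u - 5) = (u - 3)^2*(u + 1)*(u - 5)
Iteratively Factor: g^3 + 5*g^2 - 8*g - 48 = (g - 3)*(g^2 + 8*g + 16) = (g - 3)*(g + 4)*(g + 4)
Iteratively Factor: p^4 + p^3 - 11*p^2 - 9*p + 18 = (p - 1)*(p^3 + 2*p^2 - 9*p - 18) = (p - 1)*(p + 3)*(p^2 - p - 6) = (p - 1)*(p + 2)*(p + 3)*(p - 3)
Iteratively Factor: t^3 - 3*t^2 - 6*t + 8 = (t + 2)*(t^2 - 5*t + 4) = (t - 1)*(t + 2)*(t - 4)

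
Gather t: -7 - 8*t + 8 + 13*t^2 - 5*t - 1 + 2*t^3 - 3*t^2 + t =2*t^3 + 10*t^2 - 12*t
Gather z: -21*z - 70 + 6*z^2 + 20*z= 6*z^2 - z - 70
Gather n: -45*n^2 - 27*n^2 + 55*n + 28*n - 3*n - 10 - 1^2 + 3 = -72*n^2 + 80*n - 8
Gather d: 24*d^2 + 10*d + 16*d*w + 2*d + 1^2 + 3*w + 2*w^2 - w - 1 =24*d^2 + d*(16*w + 12) + 2*w^2 + 2*w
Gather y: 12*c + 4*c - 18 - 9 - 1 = 16*c - 28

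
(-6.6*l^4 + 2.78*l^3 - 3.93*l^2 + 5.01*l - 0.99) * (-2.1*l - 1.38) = 13.86*l^5 + 3.27*l^4 + 4.4166*l^3 - 5.0976*l^2 - 4.8348*l + 1.3662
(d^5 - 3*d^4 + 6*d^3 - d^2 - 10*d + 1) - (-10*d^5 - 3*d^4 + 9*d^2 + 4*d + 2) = 11*d^5 + 6*d^3 - 10*d^2 - 14*d - 1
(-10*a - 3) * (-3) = 30*a + 9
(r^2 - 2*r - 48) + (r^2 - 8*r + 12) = 2*r^2 - 10*r - 36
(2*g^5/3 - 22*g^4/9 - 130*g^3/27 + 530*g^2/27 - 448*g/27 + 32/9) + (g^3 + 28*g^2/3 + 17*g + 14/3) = 2*g^5/3 - 22*g^4/9 - 103*g^3/27 + 782*g^2/27 + 11*g/27 + 74/9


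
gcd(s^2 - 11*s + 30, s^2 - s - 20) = s - 5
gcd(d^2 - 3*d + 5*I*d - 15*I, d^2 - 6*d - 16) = 1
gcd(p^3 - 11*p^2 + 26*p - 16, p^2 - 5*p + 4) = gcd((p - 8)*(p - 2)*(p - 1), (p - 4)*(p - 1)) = p - 1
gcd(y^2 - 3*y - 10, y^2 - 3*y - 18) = 1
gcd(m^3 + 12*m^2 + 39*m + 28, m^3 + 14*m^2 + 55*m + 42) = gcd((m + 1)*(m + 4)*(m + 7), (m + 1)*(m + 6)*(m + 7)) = m^2 + 8*m + 7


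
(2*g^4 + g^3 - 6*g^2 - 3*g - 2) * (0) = 0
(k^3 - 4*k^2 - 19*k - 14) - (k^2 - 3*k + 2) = k^3 - 5*k^2 - 16*k - 16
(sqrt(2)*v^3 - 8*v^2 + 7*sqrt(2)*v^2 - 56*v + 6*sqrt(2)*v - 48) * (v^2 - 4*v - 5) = sqrt(2)*v^5 - 8*v^4 + 3*sqrt(2)*v^4 - 27*sqrt(2)*v^3 - 24*v^3 - 59*sqrt(2)*v^2 + 216*v^2 - 30*sqrt(2)*v + 472*v + 240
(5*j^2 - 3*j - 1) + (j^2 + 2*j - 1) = 6*j^2 - j - 2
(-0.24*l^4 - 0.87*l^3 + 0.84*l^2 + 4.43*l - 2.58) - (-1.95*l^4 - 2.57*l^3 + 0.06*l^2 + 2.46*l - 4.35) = 1.71*l^4 + 1.7*l^3 + 0.78*l^2 + 1.97*l + 1.77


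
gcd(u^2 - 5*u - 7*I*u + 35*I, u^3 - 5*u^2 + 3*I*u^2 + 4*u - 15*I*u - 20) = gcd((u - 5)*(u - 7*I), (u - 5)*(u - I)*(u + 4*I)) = u - 5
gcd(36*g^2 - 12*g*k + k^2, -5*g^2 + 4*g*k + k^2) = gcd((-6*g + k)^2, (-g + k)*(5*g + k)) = 1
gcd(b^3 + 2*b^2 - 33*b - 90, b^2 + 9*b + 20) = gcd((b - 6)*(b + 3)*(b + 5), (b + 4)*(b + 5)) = b + 5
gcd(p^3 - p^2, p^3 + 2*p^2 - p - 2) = p - 1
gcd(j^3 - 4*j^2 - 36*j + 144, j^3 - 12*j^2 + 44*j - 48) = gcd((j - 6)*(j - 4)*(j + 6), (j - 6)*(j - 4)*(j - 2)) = j^2 - 10*j + 24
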